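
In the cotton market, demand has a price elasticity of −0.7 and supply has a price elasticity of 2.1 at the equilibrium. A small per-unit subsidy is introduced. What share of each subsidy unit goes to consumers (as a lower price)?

Consumer share = 0.75

For a small subsidy around the equilibrium, the benefit split depends on the relative slopes, which at a point are proportional to the elasticities.
Buyer share = εs/(εs + |εd|) = 2.1/(2.1 + 0.7) = 0.75; seller share = |εd|/(εs + |εd|) = 0.25.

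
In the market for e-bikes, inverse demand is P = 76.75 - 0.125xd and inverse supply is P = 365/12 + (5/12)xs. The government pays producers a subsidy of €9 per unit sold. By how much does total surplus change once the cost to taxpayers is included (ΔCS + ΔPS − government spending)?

Pre-subsidy: 76.75 - 0.125x = 365/12 + (5/12)x gives x* = 1112/13 and P* = 3435/52.
With the subsidy, sellers receive Ps = Pb + 9 for each unit, where Pb is the price buyers pay.
On the curves, Pb = 76.75 - 0.125x and Ps = 365/12 + (5/12)x; the wedge Ps − Pb = 9 gives 365/12 + (5/12)x − (76.75 - 0.125x) = 9, so x' = 1328/13.
Then Pb = 76.75 − 0.125·(1328/13) = 3327/52 and Ps = 365/12 + (5/12)·(1328/13) = 3795/52.
ΔCS = ½(1112/13 + 1328/13)(3435/52 − 3327/52) = 32940/169; ΔPS = ½(1112/13 + 1328/13)(3795/52 − 3435/52) = 109800/169.
Government spending = 9 × 1328/13 = 11952/13.
Net change = 32940/169 + 109800/169 − 11952/13 = -972/13. The loss equals the DWL triangle ½·9·216/13.

Net change in total surplus = -972/13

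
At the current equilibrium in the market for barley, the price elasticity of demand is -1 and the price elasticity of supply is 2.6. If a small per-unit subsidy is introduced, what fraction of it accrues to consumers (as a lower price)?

Consumer share = 13/18

For a small subsidy around the equilibrium, the benefit split depends on the relative slopes, which at a point are proportional to the elasticities.
Buyer share = εs/(εs + |εd|) = 2.6/(2.6 + 1) = 13/18; seller share = |εd|/(εs + |εd|) = 5/18.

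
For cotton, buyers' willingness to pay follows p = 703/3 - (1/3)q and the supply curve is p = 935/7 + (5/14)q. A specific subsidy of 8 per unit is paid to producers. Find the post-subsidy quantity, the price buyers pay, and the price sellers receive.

q' = 4568/29; buyers pay 5273/29; sellers receive 5505/29

Pre-subsidy: 703/3 - (1/3)q = 935/7 + (5/14)q gives q* = 4232/29 and p* = 5385/29.
With the subsidy, sellers receive ps = pb + 8 for each unit, where pb is the price buyers pay.
On the curves, pb = 703/3 - (1/3)q and ps = 935/7 + (5/14)q; the wedge ps − pb = 8 gives 935/7 + (5/14)q − (703/3 - (1/3)q) = 8, so q' = 4568/29.
Then pb = 703/3 − (1/3)·(4568/29) = 5273/29 and ps = 935/7 + (5/14)·(4568/29) = 5505/29.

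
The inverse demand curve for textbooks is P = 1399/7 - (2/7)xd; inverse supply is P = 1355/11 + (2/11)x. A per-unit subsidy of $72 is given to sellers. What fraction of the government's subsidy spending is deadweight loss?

Pre-subsidy: 1399/7 - (2/7)x = 1355/11 + (2/11)x gives x* = 164 and P* = 153.
With the subsidy, sellers receive Ps = Pb + 72 for each unit, where Pb is the price buyers pay.
On the curves, Pb = 1399/7 - (2/7)x and Ps = 1355/11 + (2/11)x; the wedge Ps − Pb = 72 gives 1355/11 + (2/11)x − (1399/7 - (2/7)x) = 72, so x' = 318.
Then Pb = 1399/7 − (2/7)·318 = 109 and Ps = 1355/11 + (2/11)·318 = 181.
ΔCS = ½(164 + 318)(153 − 109) = 10604; ΔPS = ½(164 + 318)(181 − 153) = 6748.
Government spending = 72 × 318 = 22896.
DWL = ½ × 72 × (318 − 164) = 5544; fraction = 5544 / 22896 = 77/318.

DWL / government spending = 77/318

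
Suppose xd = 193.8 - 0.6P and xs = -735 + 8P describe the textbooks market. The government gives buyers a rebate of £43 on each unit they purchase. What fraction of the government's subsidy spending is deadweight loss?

DWL / government spending = 4/51

Pre-subsidy: 193.8 - 0.6P = -735 + 8P gives P* = 108, x* = 129.
With the rebate, buyers effectively pay Pb = Ps − 43, where Ps is the price sellers receive.
Demand in terms of Ps becomes xd = 193.8 − 0.6(Ps − 43) = 219.6 - 0.6Ps. Setting this equal to supply: 219.6 - 0.6Ps = -735 + 8Ps, so Ps = 111.
Buyers pay Pb = 111 − 43 = 68; x' = -735 + 8·111 = 153.
ΔCS = ½(129 + 153)(108 − 68) = 5640; ΔPS = ½(129 + 153)(111 − 108) = 423.
Government spending = 43 × 153 = 6579.
DWL = ½ × 43 × (153 − 129) = 516; fraction = 516 / 6579 = 4/51.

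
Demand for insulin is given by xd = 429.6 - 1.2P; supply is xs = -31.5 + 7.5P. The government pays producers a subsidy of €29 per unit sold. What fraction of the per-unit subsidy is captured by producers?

Pre-subsidy: 429.6 - 1.2P = -31.5 + 7.5P gives P* = 53, x* = 366.
With the subsidy, sellers receive Ps = Pb + 29 for each unit, where Pb is the price buyers pay.
Supply in terms of Pb becomes xs = -31.5 + 7.5(Pb + 29) = 186 + 7.5Pb. Setting this equal to demand: 429.6 - 1.2Pb = 186 + 7.5Pb, so Pb = 28.
Sellers receive Ps = 28 + 29 = 57; x' = 429.6 − 1.2·28 = 396.
Buyers' price falls by P* − Pb = 53 − 28 = 25; sellers' price rises by Ps − P* = 57 − 53 = 4.
So producers capture 4/29 = 4/29 of each unit of subsidy.

Producer share = 4/29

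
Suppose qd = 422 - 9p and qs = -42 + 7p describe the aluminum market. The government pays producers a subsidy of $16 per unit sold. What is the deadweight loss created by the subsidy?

Deadweight loss = $504

Pre-subsidy: 422 - 9p = -42 + 7p gives p* = 29, q* = 161.
With the subsidy, sellers receive ps = pb + 16 for each unit, where pb is the price buyers pay.
Supply in terms of pb becomes qs = -42 + 7(pb + 16) = 70 + 7pb. Setting this equal to demand: 422 - 9pb = 70 + 7pb, so pb = 22.
Sellers receive ps = 22 + 16 = 38; q' = 422 − 9·22 = 224.
The subsidy expands output by 224 − 161 = 63 past the efficient level; on those units the gap between marginal cost and willingness to pay runs from 0 up to 16.
DWL = ½ × 16 × 63 = 504.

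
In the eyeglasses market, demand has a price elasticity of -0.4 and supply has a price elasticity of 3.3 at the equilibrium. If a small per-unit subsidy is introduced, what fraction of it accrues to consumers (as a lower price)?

Consumer share = 33/37

For a small subsidy around the equilibrium, the benefit split depends on the relative slopes, which at a point are proportional to the elasticities.
Buyer share = εs/(εs + |εd|) = 3.3/(3.3 + 0.4) = 33/37; seller share = |εd|/(εs + |εd|) = 4/37.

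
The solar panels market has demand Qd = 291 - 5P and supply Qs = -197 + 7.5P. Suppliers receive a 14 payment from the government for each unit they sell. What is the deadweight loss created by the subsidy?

Pre-subsidy: 291 - 5P = -197 + 7.5P gives P* = 39.04, Q* = 95.8.
With the subsidy, sellers receive Ps = Pb + 14 for each unit, where Pb is the price buyers pay.
Supply in terms of Pb becomes Qs = -197 + 7.5(Pb + 14) = -92 + 7.5Pb. Setting this equal to demand: 291 - 5Pb = -92 + 7.5Pb, so Pb = 30.64.
Sellers receive Ps = 30.64 + 14 = 44.64; Q' = 291 − 5·30.64 = 137.8.
The subsidy expands output by 137.8 − 95.8 = 42 past the efficient level; on those units the gap between marginal cost and willingness to pay runs from 0 up to 14.
DWL = ½ × 14 × 42 = 294.

Deadweight loss = 294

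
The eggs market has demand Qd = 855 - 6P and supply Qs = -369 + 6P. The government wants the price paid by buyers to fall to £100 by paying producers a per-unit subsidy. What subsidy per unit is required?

Required subsidy s = £4 per unit

At a buyer price of 100, quantity demanded is 855 − 6·100 = 255.
Sellers supply 255 only when they receive Ps with -369 + 6·Ps = 255, i.e. Ps = 104.
s = Ps − Pb = 104 − 100 = 4.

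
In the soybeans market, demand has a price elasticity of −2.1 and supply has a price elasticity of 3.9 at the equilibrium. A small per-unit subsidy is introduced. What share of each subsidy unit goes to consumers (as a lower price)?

For a small subsidy around the equilibrium, the benefit split depends on the relative slopes, which at a point are proportional to the elasticities.
Buyer share = εs/(εs + |εd|) = 3.9/(3.9 + 2.1) = 0.65; seller share = |εd|/(εs + |εd|) = 0.35.

Consumer share = 0.65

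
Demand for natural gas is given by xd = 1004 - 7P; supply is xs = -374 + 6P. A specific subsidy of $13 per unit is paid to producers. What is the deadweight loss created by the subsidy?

Deadweight loss = $273

Pre-subsidy: 1004 - 7P = -374 + 6P gives P* = 106, x* = 262.
With the subsidy, sellers receive Ps = Pb + 13 for each unit, where Pb is the price buyers pay.
Supply in terms of Pb becomes xs = -374 + 6(Pb + 13) = -296 + 6Pb. Setting this equal to demand: 1004 - 7Pb = -296 + 6Pb, so Pb = 100.
Sellers receive Ps = 100 + 13 = 113; x' = 1004 − 7·100 = 304.
The subsidy expands output by 304 − 262 = 42 past the efficient level; on those units the gap between marginal cost and willingness to pay runs from 0 up to 13.
DWL = ½ × 13 × 42 = 273.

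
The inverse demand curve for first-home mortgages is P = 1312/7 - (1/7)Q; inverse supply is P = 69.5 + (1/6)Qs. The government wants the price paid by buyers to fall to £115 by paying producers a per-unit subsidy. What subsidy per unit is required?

Required subsidy s = £39 per unit

At a buyer price of 115, quantity demanded is 1312 − 7·115 = 507.
Sellers supply 507 only when they receive Ps = 69.5 + (1/6)·507 = 154.
s = Ps − Pb = 154 − 115 = 39.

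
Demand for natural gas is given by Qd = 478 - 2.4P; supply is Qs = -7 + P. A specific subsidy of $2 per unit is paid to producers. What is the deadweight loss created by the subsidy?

Pre-subsidy: 478 - 2.4P = -7 + P gives P* = 2425/17, Q* = 2306/17.
With the subsidy, sellers receive Ps = Pb + 2 for each unit, where Pb is the price buyers pay.
Supply in terms of Pb becomes Qs = -7 + 1(Pb + 2) = -5 + Pb. Setting this equal to demand: 478 - 2.4Pb = -5 + Pb, so Pb = 2415/17.
Sellers receive Ps = 2415/17 + 2 = 2449/17; Q' = 478 − 2.4·(2415/17) = 2330/17.
The subsidy expands output by 2330/17 − 2306/17 = 24/17 past the efficient level; on those units the gap between marginal cost and willingness to pay runs from 0 up to 2.
DWL = ½ × 2 × 24/17 = 24/17.

Deadweight loss = 24/17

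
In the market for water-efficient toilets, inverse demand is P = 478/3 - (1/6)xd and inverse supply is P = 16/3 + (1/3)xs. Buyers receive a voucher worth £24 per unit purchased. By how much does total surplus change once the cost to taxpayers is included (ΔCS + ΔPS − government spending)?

Net change in total surplus = -£576

Pre-subsidy: 478/3 - (1/6)x = 16/3 + (1/3)x gives x* = 308 and P* = 108.
With the rebate, buyers effectively pay Pb = Ps − 24, where Ps is the price sellers receive.
On the curves, Pb = 478/3 - (1/6)x and Ps = 16/3 + (1/3)x; the wedge Ps − Pb = 24 gives 16/3 + (1/3)x − (478/3 - (1/6)x) = 24, so x' = 356.
Then Pb = 478/3 − (1/6)·356 = 100 and Ps = 16/3 + (1/3)·356 = 124.
ΔCS = ½(308 + 356)(108 − 100) = 2656; ΔPS = ½(308 + 356)(124 − 108) = 5312.
Government spending = 24 × 356 = 8544.
Net change = 2656 + 5312 − 8544 = -576. The loss equals the DWL triangle ½·24·48.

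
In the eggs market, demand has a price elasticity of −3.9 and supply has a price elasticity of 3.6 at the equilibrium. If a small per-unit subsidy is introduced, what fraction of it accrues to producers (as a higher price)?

Producer share = 0.52

For a small subsidy around the equilibrium, the benefit split depends on the relative slopes, which at a point are proportional to the elasticities.
Buyer share = εs/(εs + |εd|) = 3.6/(3.6 + 3.9) = 0.48; seller share = |εd|/(εs + |εd|) = 0.52.
So producers capture 0.52 of the subsidy.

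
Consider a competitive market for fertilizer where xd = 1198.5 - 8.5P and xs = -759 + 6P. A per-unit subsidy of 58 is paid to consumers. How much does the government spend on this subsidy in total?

Pre-subsidy: 1198.5 - 8.5P = -759 + 6P gives P* = 135, x* = 51.
With the rebate, buyers effectively pay Pb = Ps − 58, where Ps is the price sellers receive.
Demand in terms of Ps becomes xd = 1198.5 − 8.5(Ps − 58) = 1691.5 - 8.5Ps. Setting this equal to supply: 1691.5 - 8.5Ps = -759 + 6Ps, so Ps = 169.
Buyers pay Pb = 169 − 58 = 111; x' = -759 + 6·169 = 255.
Government outlay = subsidy × quantity = 58 × 255 = 14790.

Government cost = 14790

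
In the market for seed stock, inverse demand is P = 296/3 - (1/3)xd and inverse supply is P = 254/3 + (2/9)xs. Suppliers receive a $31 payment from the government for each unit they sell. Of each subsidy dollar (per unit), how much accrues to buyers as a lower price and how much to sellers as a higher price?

Buyers gain $18.6 per unit; sellers gain $12.4 per unit

Pre-subsidy: 296/3 - (1/3)x = 254/3 + (2/9)x gives x* = 25.2 and P* = 1354/15.
With the subsidy, sellers receive Ps = Pb + 31 for each unit, where Pb is the price buyers pay.
On the curves, Pb = 296/3 - (1/3)x and Ps = 254/3 + (2/9)x; the wedge Ps − Pb = 31 gives 254/3 + (2/9)x − (296/3 - (1/3)x) = 31, so x' = 81.
Then Pb = 296/3 − (1/3)·81 = 215/3 and Ps = 254/3 + (2/9)·81 = 308/3.
Buyers' price falls by P* − Pb = 1354/15 − 215/3 = 18.6; sellers' price rises by Ps − P* = 308/3 − 1354/15 = 12.4.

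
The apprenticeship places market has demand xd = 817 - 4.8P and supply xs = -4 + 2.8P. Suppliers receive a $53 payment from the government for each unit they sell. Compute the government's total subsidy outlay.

Government cost = $20786.6

Pre-subsidy: 817 - 4.8P = -4 + 2.8P gives P* = 4105/38, x* = 5671/19.
With the subsidy, sellers receive Ps = Pb + 53 for each unit, where Pb is the price buyers pay.
Supply in terms of Pb becomes xs = -4 + 2.8(Pb + 53) = 144.4 + 2.8Pb. Setting this equal to demand: 817 - 4.8Pb = 144.4 + 2.8Pb, so Pb = 88.5.
Sellers receive Ps = 88.5 + 53 = 141.5; x' = 817 − 4.8·88.5 = 392.2.
Government outlay = subsidy × quantity = 53 × 392.2 = 20786.6.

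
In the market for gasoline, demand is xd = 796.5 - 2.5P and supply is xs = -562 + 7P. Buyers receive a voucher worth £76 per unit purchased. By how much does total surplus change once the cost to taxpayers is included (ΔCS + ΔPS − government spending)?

Net change in total surplus = -£5320

Pre-subsidy: 796.5 - 2.5P = -562 + 7P gives P* = 143, x* = 439.
With the rebate, buyers effectively pay Pb = Ps − 76, where Ps is the price sellers receive.
Demand in terms of Ps becomes xd = 796.5 − 2.5(Ps − 76) = 986.5 - 2.5Ps. Setting this equal to supply: 986.5 - 2.5Ps = -562 + 7Ps, so Ps = 163.
Buyers pay Pb = 163 − 76 = 87; x' = -562 + 7·163 = 579.
ΔCS = ½(439 + 579)(143 − 87) = 28504; ΔPS = ½(439 + 579)(163 − 143) = 10180.
Government spending = 76 × 579 = 44004.
Net change = 28504 + 10180 − 44004 = -5320. The loss equals the DWL triangle ½·76·140.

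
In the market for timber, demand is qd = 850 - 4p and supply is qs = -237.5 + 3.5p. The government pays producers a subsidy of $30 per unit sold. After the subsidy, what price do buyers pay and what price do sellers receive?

Pre-subsidy: 850 - 4p = -237.5 + 3.5p gives p* = 145, q* = 270.
With the subsidy, sellers receive ps = pb + 30 for each unit, where pb is the price buyers pay.
Supply in terms of pb becomes qs = -237.5 + 3.5(pb + 30) = -132.5 + 3.5pb. Setting this equal to demand: 850 - 4pb = -132.5 + 3.5pb, so pb = 131.
Sellers receive ps = 131 + 30 = 161; q' = 850 − 4·131 = 326.

Buyers pay $131; sellers receive $161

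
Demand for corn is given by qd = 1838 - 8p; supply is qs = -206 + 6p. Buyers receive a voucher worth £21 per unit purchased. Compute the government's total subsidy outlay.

Government cost = £15582

Pre-subsidy: 1838 - 8p = -206 + 6p gives p* = 146, q* = 670.
With the rebate, buyers effectively pay pb = ps − 21, where ps is the price sellers receive.
Demand in terms of ps becomes qd = 1838 − 8(ps − 21) = 2006 - 8ps. Setting this equal to supply: 2006 - 8ps = -206 + 6ps, so ps = 158.
Buyers pay pb = 158 − 21 = 137; q' = -206 + 6·158 = 742.
Government outlay = subsidy × quantity = 21 × 742 = 15582.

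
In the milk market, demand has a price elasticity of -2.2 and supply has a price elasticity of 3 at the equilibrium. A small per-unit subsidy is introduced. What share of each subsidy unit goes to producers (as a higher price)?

Producer share = 11/26

For a small subsidy around the equilibrium, the benefit split depends on the relative slopes, which at a point are proportional to the elasticities.
Buyer share = εs/(εs + |εd|) = 3/(3 + 2.2) = 15/26; seller share = |εd|/(εs + |εd|) = 11/26.
So producers capture 11/26 of the subsidy.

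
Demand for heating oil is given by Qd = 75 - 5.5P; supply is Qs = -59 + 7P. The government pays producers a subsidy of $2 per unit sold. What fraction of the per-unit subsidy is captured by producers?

Pre-subsidy: 75 - 5.5P = -59 + 7P gives P* = 10.72, Q* = 16.04.
With the subsidy, sellers receive Ps = Pb + 2 for each unit, where Pb is the price buyers pay.
Supply in terms of Pb becomes Qs = -59 + 7(Pb + 2) = -45 + 7Pb. Setting this equal to demand: 75 - 5.5Pb = -45 + 7Pb, so Pb = 9.6.
Sellers receive Ps = 9.6 + 2 = 11.6; Q' = 75 − 5.5·9.6 = 22.2.
Buyers' price falls by P* − Pb = 10.72 − 9.6 = 1.12; sellers' price rises by Ps − P* = 11.6 − 10.72 = 0.88.
So producers capture 0.88/2 = 0.44 of each unit of subsidy.

Producer share = 0.44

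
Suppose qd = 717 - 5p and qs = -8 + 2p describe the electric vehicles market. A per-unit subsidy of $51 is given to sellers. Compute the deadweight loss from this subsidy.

Pre-subsidy: 717 - 5p = -8 + 2p gives p* = 725/7, q* = 1394/7.
With the subsidy, sellers receive ps = pb + 51 for each unit, where pb is the price buyers pay.
Supply in terms of pb becomes qs = -8 + 2(pb + 51) = 94 + 2pb. Setting this equal to demand: 717 - 5pb = 94 + 2pb, so pb = 89.
Sellers receive ps = 89 + 51 = 140; q' = 717 − 5·89 = 272.
The subsidy expands output by 272 − 1394/7 = 510/7 past the efficient level; on those units the gap between marginal cost and willingness to pay runs from 0 up to 51.
DWL = ½ × 51 × 510/7 = 13005/7.

Deadweight loss = 13005/7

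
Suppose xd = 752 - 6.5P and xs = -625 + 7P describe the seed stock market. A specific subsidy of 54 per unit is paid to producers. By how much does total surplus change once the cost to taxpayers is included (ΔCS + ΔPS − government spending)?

Pre-subsidy: 752 - 6.5P = -625 + 7P gives P* = 102, x* = 89.
With the subsidy, sellers receive Ps = Pb + 54 for each unit, where Pb is the price buyers pay.
Supply in terms of Pb becomes xs = -625 + 7(Pb + 54) = -247 + 7Pb. Setting this equal to demand: 752 - 6.5Pb = -247 + 7Pb, so Pb = 74.
Sellers receive Ps = 74 + 54 = 128; x' = 752 − 6.5·74 = 271.
ΔCS = ½(89 + 271)(102 − 74) = 5040; ΔPS = ½(89 + 271)(128 − 102) = 4680.
Government spending = 54 × 271 = 14634.
Net change = 5040 + 4680 − 14634 = -4914. The loss equals the DWL triangle ½·54·182.

Net change in total surplus = -4914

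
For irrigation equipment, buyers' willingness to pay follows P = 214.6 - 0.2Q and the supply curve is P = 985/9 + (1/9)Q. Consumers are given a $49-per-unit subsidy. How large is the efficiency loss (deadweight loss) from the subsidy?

Pre-subsidy: 214.6 - 0.2Q = 985/9 + (1/9)Q gives Q* = 338 and P* = 147.
With the rebate, buyers effectively pay Pb = Ps − 49, where Ps is the price sellers receive.
On the curves, Pb = 214.6 - 0.2Q and Ps = 985/9 + (1/9)Q; the wedge Ps − Pb = 49 gives 985/9 + (1/9)Q − (214.6 - 0.2Q) = 49, so Q' = 495.5.
Then Pb = 214.6 − 0.2·495.5 = 115.5 and Ps = 985/9 + (1/9)·495.5 = 164.5.
The subsidy expands output by 495.5 − 338 = 157.5 past the efficient level; on those units the gap between marginal cost and willingness to pay runs from 0 up to 49.
DWL = ½ × 49 × 157.5 = 3858.75.

Deadweight loss = $3858.75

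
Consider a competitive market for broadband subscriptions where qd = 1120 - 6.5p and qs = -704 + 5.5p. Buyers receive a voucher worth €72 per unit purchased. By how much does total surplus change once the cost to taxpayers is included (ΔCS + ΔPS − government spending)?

Net change in total surplus = -€7722

Pre-subsidy: 1120 - 6.5p = -704 + 5.5p gives p* = 152, q* = 132.
With the rebate, buyers effectively pay pb = ps − 72, where ps is the price sellers receive.
Demand in terms of ps becomes qd = 1120 − 6.5(ps − 72) = 1588 - 6.5ps. Setting this equal to supply: 1588 - 6.5ps = -704 + 5.5ps, so ps = 191.
Buyers pay pb = 191 − 72 = 119; q' = -704 + 5.5·191 = 346.5.
ΔCS = ½(132 + 346.5)(152 − 119) = 7895.25; ΔPS = ½(132 + 346.5)(191 − 152) = 9330.75.
Government spending = 72 × 346.5 = 24948.
Net change = 7895.25 + 9330.75 − 24948 = -7722. The loss equals the DWL triangle ½·72·214.5.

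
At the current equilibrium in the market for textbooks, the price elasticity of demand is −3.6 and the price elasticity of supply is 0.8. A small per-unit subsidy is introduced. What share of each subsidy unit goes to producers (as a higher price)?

Producer share = 9/11

For a small subsidy around the equilibrium, the benefit split depends on the relative slopes, which at a point are proportional to the elasticities.
Buyer share = εs/(εs + |εd|) = 0.8/(0.8 + 3.6) = 2/11; seller share = |εd|/(εs + |εd|) = 9/11.
So producers capture 9/11 of the subsidy.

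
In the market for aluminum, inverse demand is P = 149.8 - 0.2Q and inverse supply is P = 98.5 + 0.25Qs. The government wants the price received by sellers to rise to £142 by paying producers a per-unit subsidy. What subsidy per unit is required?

Required subsidy s = £27 per unit

At a seller price of 142, quantity supplied is -394 + 4·142 = 174.
Buyers absorb 174 only when they pay Pb = 149.8 − 0.2·174 = 115.
s = Ps − Pb = 142 − 115 = 27.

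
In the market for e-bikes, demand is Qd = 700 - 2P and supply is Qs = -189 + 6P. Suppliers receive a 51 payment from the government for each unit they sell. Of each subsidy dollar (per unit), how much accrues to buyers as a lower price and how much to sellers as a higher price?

Buyers gain 38.25 per unit; sellers gain 12.75 per unit

Pre-subsidy: 700 - 2P = -189 + 6P gives P* = 111.125, Q* = 477.75.
With the subsidy, sellers receive Ps = Pb + 51 for each unit, where Pb is the price buyers pay.
Supply in terms of Pb becomes Qs = -189 + 6(Pb + 51) = 117 + 6Pb. Setting this equal to demand: 700 - 2Pb = 117 + 6Pb, so Pb = 72.875.
Sellers receive Ps = 72.875 + 51 = 123.875; Q' = 700 − 2·72.875 = 554.25.
Buyers' price falls by P* − Pb = 111.125 − 72.875 = 38.25; sellers' price rises by Ps − P* = 123.875 − 111.125 = 12.75.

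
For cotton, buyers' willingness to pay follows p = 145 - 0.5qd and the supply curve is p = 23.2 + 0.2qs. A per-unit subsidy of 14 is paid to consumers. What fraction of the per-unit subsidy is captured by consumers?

Pre-subsidy: 145 - 0.5q = 23.2 + 0.2q gives q* = 174 and p* = 58.
With the rebate, buyers effectively pay pb = ps − 14, where ps is the price sellers receive.
On the curves, pb = 145 - 0.5q and ps = 23.2 + 0.2q; the wedge ps − pb = 14 gives 23.2 + 0.2q − (145 - 0.5q) = 14, so q' = 194.
Then pb = 145 − 0.5·194 = 48 and ps = 23.2 + 0.2·194 = 62.
Buyers' price falls by p* − pb = 58 − 48 = 10; sellers' price rises by ps − p* = 62 − 58 = 4.
So consumers capture 10/14 = 5/7 of each unit of subsidy.

Consumer share = 5/7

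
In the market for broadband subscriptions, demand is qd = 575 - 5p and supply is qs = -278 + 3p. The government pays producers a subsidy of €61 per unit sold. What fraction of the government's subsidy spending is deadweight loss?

Pre-subsidy: 575 - 5p = -278 + 3p gives p* = 106.625, q* = 41.875.
With the subsidy, sellers receive ps = pb + 61 for each unit, where pb is the price buyers pay.
Supply in terms of pb becomes qs = -278 + 3(pb + 61) = -95 + 3pb. Setting this equal to demand: 575 - 5pb = -95 + 3pb, so pb = 83.75.
Sellers receive ps = 83.75 + 61 = 144.75; q' = 575 − 5·83.75 = 156.25.
ΔCS = ½(41.875 + 156.25)(106.625 − 83.75) = 2266.0546875; ΔPS = ½(41.875 + 156.25)(144.75 − 106.625) = 3776.7578125.
Government spending = 61 × 156.25 = 9531.25.
DWL = ½ × 61 × (156.25 − 41.875) = 3488.4375; fraction = 3488.4375 / 9531.25 = 0.366.

DWL / government spending = 0.366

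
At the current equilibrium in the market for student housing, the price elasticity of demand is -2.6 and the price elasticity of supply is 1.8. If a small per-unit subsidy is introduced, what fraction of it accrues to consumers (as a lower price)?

For a small subsidy around the equilibrium, the benefit split depends on the relative slopes, which at a point are proportional to the elasticities.
Buyer share = εs/(εs + |εd|) = 1.8/(1.8 + 2.6) = 9/22; seller share = |εd|/(εs + |εd|) = 13/22.

Consumer share = 9/22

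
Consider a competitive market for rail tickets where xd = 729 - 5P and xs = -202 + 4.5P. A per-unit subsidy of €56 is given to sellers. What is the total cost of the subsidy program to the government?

Pre-subsidy: 729 - 5P = -202 + 4.5P gives P* = 98, x* = 239.
With the subsidy, sellers receive Ps = Pb + 56 for each unit, where Pb is the price buyers pay.
Supply in terms of Pb becomes xs = -202 + 4.5(Pb + 56) = 50 + 4.5Pb. Setting this equal to demand: 729 - 5Pb = 50 + 4.5Pb, so Pb = 1358/19.
Sellers receive Ps = 1358/19 + 56 = 2422/19; x' = 729 − 5·(1358/19) = 7061/19.
Government outlay = subsidy × quantity = 56 × 7061/19 = 395416/19.

Government cost = 395416/19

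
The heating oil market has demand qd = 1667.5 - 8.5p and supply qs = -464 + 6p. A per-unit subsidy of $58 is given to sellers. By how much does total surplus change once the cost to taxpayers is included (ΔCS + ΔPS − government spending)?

Pre-subsidy: 1667.5 - 8.5p = -464 + 6p gives p* = 147, q* = 418.
With the subsidy, sellers receive ps = pb + 58 for each unit, where pb is the price buyers pay.
Supply in terms of pb becomes qs = -464 + 6(pb + 58) = -116 + 6pb. Setting this equal to demand: 1667.5 - 8.5pb = -116 + 6pb, so pb = 123.
Sellers receive ps = 123 + 58 = 181; q' = 1667.5 − 8.5·123 = 622.
ΔCS = ½(418 + 622)(147 − 123) = 12480; ΔPS = ½(418 + 622)(181 − 147) = 17680.
Government spending = 58 × 622 = 36076.
Net change = 12480 + 17680 − 36076 = -5916. The loss equals the DWL triangle ½·58·204.

Net change in total surplus = -$5916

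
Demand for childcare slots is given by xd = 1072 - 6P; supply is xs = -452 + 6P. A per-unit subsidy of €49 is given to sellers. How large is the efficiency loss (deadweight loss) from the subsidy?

Pre-subsidy: 1072 - 6P = -452 + 6P gives P* = 127, x* = 310.
With the subsidy, sellers receive Ps = Pb + 49 for each unit, where Pb is the price buyers pay.
Supply in terms of Pb becomes xs = -452 + 6(Pb + 49) = -158 + 6Pb. Setting this equal to demand: 1072 - 6Pb = -158 + 6Pb, so Pb = 102.5.
Sellers receive Ps = 102.5 + 49 = 151.5; x' = 1072 − 6·102.5 = 457.
The subsidy expands output by 457 − 310 = 147 past the efficient level; on those units the gap between marginal cost and willingness to pay runs from 0 up to 49.
DWL = ½ × 49 × 147 = 3601.5.

Deadweight loss = €3601.5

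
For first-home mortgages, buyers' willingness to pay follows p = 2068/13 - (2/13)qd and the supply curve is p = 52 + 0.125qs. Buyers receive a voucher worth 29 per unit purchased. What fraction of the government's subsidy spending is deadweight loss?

DWL / government spending = 13/122

Pre-subsidy: 2068/13 - (2/13)q = 52 + 0.125q gives q* = 384 and p* = 100.
With the rebate, buyers effectively pay pb = ps − 29, where ps is the price sellers receive.
On the curves, pb = 2068/13 - (2/13)q and ps = 52 + 0.125q; the wedge ps − pb = 29 gives 52 + 0.125q − (2068/13 - (2/13)q) = 29, so q' = 488.
Then pb = 2068/13 − (2/13)·488 = 84 and ps = 52 + 0.125·488 = 113.
ΔCS = ½(384 + 488)(100 − 84) = 6976; ΔPS = ½(384 + 488)(113 − 100) = 5668.
Government spending = 29 × 488 = 14152.
DWL = ½ × 29 × (488 − 384) = 1508; fraction = 1508 / 14152 = 13/122.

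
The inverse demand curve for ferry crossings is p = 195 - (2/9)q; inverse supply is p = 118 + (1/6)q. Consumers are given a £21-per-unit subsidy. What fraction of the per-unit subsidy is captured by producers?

Pre-subsidy: 195 - (2/9)q = 118 + (1/6)q gives q* = 198 and p* = 151.
With the rebate, buyers effectively pay pb = ps − 21, where ps is the price sellers receive.
On the curves, pb = 195 - (2/9)q and ps = 118 + (1/6)q; the wedge ps − pb = 21 gives 118 + (1/6)q − (195 - (2/9)q) = 21, so q' = 252.
Then pb = 195 − (2/9)·252 = 139 and ps = 118 + (1/6)·252 = 160.
Buyers' price falls by p* − pb = 151 − 139 = 12; sellers' price rises by ps − p* = 160 − 151 = 9.
So producers capture 9/21 = 3/7 of each unit of subsidy.

Producer share = 3/7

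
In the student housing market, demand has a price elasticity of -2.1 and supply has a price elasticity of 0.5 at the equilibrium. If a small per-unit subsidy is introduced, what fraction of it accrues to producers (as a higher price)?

For a small subsidy around the equilibrium, the benefit split depends on the relative slopes, which at a point are proportional to the elasticities.
Buyer share = εs/(εs + |εd|) = 0.5/(0.5 + 2.1) = 5/26; seller share = |εd|/(εs + |εd|) = 21/26.
So producers capture 21/26 of the subsidy.

Producer share = 21/26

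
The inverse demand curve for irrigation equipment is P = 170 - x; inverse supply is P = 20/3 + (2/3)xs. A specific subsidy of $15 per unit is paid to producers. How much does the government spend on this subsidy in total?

Government cost = $1605

Pre-subsidy: 170 - x = 20/3 + (2/3)x gives x* = 98 and P* = 72.
With the subsidy, sellers receive Ps = Pb + 15 for each unit, where Pb is the price buyers pay.
On the curves, Pb = 170 - x and Ps = 20/3 + (2/3)x; the wedge Ps − Pb = 15 gives 20/3 + (2/3)x − (170 - x) = 15, so x' = 107.
Then Pb = 170 − 1·107 = 63 and Ps = 20/3 + (2/3)·107 = 78.
Government outlay = subsidy × quantity = 15 × 107 = 1605.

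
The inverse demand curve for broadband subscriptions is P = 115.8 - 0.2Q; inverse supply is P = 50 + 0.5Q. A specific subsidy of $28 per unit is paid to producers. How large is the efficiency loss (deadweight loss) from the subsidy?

Pre-subsidy: 115.8 - 0.2Q = 50 + 0.5Q gives Q* = 94 and P* = 97.
With the subsidy, sellers receive Ps = Pb + 28 for each unit, where Pb is the price buyers pay.
On the curves, Pb = 115.8 - 0.2Q and Ps = 50 + 0.5Q; the wedge Ps − Pb = 28 gives 50 + 0.5Q − (115.8 - 0.2Q) = 28, so Q' = 134.
Then Pb = 115.8 − 0.2·134 = 89 and Ps = 50 + 0.5·134 = 117.
The subsidy expands output by 134 − 94 = 40 past the efficient level; on those units the gap between marginal cost and willingness to pay runs from 0 up to 28.
DWL = ½ × 28 × 40 = 560.

Deadweight loss = $560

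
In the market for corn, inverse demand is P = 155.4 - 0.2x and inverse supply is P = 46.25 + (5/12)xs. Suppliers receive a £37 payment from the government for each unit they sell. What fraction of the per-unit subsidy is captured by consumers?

Consumer share = 12/37

Pre-subsidy: 155.4 - 0.2x = 46.25 + (5/12)x gives x* = 177 and P* = 120.
With the subsidy, sellers receive Ps = Pb + 37 for each unit, where Pb is the price buyers pay.
On the curves, Pb = 155.4 - 0.2x and Ps = 46.25 + (5/12)x; the wedge Ps − Pb = 37 gives 46.25 + (5/12)x − (155.4 - 0.2x) = 37, so x' = 237.
Then Pb = 155.4 − 0.2·237 = 108 and Ps = 46.25 + (5/12)·237 = 145.
Buyers' price falls by P* − Pb = 120 − 108 = 12; sellers' price rises by Ps − P* = 145 − 120 = 25.
So consumers capture 12/37 = 12/37 of each unit of subsidy.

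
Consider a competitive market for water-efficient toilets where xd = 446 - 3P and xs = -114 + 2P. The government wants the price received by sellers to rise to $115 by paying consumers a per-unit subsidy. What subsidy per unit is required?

Required subsidy s = $5 per unit

At a seller price of 115, quantity supplied is -114 + 2·115 = 116.
Buyers absorb 116 only when they pay Pb with 446 − 3·Pb = 116, i.e. Pb = 110.
s = Ps − Pb = 115 − 110 = 5.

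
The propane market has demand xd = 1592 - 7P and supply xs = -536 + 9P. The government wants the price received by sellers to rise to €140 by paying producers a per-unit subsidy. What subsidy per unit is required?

At a seller price of 140, quantity supplied is -536 + 9·140 = 724.
Buyers absorb 724 only when they pay Pb with 1592 − 7·Pb = 724, i.e. Pb = 124.
s = Ps − Pb = 140 − 124 = 16.

Required subsidy s = €16 per unit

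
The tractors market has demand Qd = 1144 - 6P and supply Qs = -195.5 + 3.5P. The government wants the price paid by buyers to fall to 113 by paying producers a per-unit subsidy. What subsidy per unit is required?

Required subsidy s = 76 per unit

At a buyer price of 113, quantity demanded is 1144 − 6·113 = 466.
Sellers supply 466 only when they receive Ps with -195.5 + 3.5·Ps = 466, i.e. Ps = 189.
s = Ps − Pb = 189 − 113 = 76.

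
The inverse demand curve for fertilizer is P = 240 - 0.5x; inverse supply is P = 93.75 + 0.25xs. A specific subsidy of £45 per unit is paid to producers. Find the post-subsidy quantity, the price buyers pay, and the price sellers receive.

Pre-subsidy: 240 - 0.5x = 93.75 + 0.25x gives x* = 195 and P* = 142.5.
With the subsidy, sellers receive Ps = Pb + 45 for each unit, where Pb is the price buyers pay.
On the curves, Pb = 240 - 0.5x and Ps = 93.75 + 0.25x; the wedge Ps − Pb = 45 gives 93.75 + 0.25x − (240 - 0.5x) = 45, so x' = 255.
Then Pb = 240 − 0.5·255 = 112.5 and Ps = 93.75 + 0.25·255 = 157.5.

x' = 255; buyers pay £112.5; sellers receive £157.5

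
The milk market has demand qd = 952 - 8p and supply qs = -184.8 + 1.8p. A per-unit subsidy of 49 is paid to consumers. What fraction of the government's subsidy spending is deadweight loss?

Pre-subsidy: 952 - 8p = -184.8 + 1.8p gives p* = 116, q* = 24.
With the rebate, buyers effectively pay pb = ps − 49, where ps is the price sellers receive.
Demand in terms of ps becomes qd = 952 − 8(ps − 49) = 1344 - 8ps. Setting this equal to supply: 1344 - 8ps = -184.8 + 1.8ps, so ps = 156.
Buyers pay pb = 156 − 49 = 107; q' = -184.8 + 1.8·156 = 96.
ΔCS = ½(24 + 96)(116 − 107) = 540; ΔPS = ½(24 + 96)(156 − 116) = 2400.
Government spending = 49 × 96 = 4704.
DWL = ½ × 49 × (96 − 24) = 1764; fraction = 1764 / 4704 = 0.375.

DWL / government spending = 0.375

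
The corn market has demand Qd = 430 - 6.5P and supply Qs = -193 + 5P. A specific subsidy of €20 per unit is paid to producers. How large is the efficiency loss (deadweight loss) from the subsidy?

Deadweight loss = 13000/23

Pre-subsidy: 430 - 6.5P = -193 + 5P gives P* = 1246/23, Q* = 1791/23.
With the subsidy, sellers receive Ps = Pb + 20 for each unit, where Pb is the price buyers pay.
Supply in terms of Pb becomes Qs = -193 + 5(Pb + 20) = -93 + 5Pb. Setting this equal to demand: 430 - 6.5Pb = -93 + 5Pb, so Pb = 1046/23.
Sellers receive Ps = 1046/23 + 20 = 1506/23; Q' = 430 − 6.5·(1046/23) = 3091/23.
The subsidy expands output by 3091/23 − 1791/23 = 1300/23 past the efficient level; on those units the gap between marginal cost and willingness to pay runs from 0 up to 20.
DWL = ½ × 20 × 1300/23 = 13000/23.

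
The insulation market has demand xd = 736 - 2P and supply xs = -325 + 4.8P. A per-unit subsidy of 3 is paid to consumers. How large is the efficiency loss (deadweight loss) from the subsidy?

Deadweight loss = 108/17

Pre-subsidy: 736 - 2P = -325 + 4.8P gives P* = 5305/34, x* = 7207/17.
With the rebate, buyers effectively pay Pb = Ps − 3, where Ps is the price sellers receive.
Demand in terms of Ps becomes xd = 736 − 2(Ps − 3) = 742 - 2Ps. Setting this equal to supply: 742 - 2Ps = -325 + 4.8Ps, so Ps = 5335/34.
Buyers pay Pb = 5335/34 − 3 = 5233/34; x' = -325 + 4.8·(5335/34) = 7279/17.
The subsidy expands output by 7279/17 − 7207/17 = 72/17 past the efficient level; on those units the gap between marginal cost and willingness to pay runs from 0 up to 3.
DWL = ½ × 3 × 72/17 = 108/17.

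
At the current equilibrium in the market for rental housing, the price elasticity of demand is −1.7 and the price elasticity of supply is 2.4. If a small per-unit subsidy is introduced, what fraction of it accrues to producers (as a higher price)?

For a small subsidy around the equilibrium, the benefit split depends on the relative slopes, which at a point are proportional to the elasticities.
Buyer share = εs/(εs + |εd|) = 2.4/(2.4 + 1.7) = 24/41; seller share = |εd|/(εs + |εd|) = 17/41.
So producers capture 17/41 of the subsidy.

Producer share = 17/41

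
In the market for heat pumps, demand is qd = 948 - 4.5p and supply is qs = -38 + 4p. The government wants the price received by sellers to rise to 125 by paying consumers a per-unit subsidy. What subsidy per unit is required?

At a seller price of 125, quantity supplied is -38 + 4·125 = 462.
Buyers absorb 462 only when they pay pb with 948 − 4.5·pb = 462, i.e. pb = 108.
s = ps − pb = 125 − 108 = 17.

Required subsidy s = 17 per unit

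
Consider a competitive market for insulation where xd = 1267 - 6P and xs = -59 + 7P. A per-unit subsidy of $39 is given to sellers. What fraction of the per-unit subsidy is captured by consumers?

Pre-subsidy: 1267 - 6P = -59 + 7P gives P* = 102, x* = 655.
With the subsidy, sellers receive Ps = Pb + 39 for each unit, where Pb is the price buyers pay.
Supply in terms of Pb becomes xs = -59 + 7(Pb + 39) = 214 + 7Pb. Setting this equal to demand: 1267 - 6Pb = 214 + 7Pb, so Pb = 81.
Sellers receive Ps = 81 + 39 = 120; x' = 1267 − 6·81 = 781.
Buyers' price falls by P* − Pb = 102 − 81 = 21; sellers' price rises by Ps − P* = 120 − 102 = 18.
So consumers capture 21/39 = 7/13 of each unit of subsidy.

Consumer share = 7/13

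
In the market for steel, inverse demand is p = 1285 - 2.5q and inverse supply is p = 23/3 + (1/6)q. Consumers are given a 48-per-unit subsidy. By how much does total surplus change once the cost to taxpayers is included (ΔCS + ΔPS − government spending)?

Pre-subsidy: 1285 - 2.5q = 23/3 + (1/6)q gives q* = 479 and p* = 87.5.
With the rebate, buyers effectively pay pb = ps − 48, where ps is the price sellers receive.
On the curves, pb = 1285 - 2.5q and ps = 23/3 + (1/6)q; the wedge ps − pb = 48 gives 23/3 + (1/6)q − (1285 - 2.5q) = 48, so q' = 497.
Then pb = 1285 − 2.5·497 = 42.5 and ps = 23/3 + (1/6)·497 = 90.5.
ΔCS = ½(479 + 497)(87.5 − 42.5) = 21960; ΔPS = ½(479 + 497)(90.5 − 87.5) = 1464.
Government spending = 48 × 497 = 23856.
Net change = 21960 + 1464 − 23856 = -432. The loss equals the DWL triangle ½·48·18.

Net change in total surplus = -432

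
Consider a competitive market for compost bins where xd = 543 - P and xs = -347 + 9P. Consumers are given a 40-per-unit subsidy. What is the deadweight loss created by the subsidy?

Pre-subsidy: 543 - P = -347 + 9P gives P* = 89, x* = 454.
With the rebate, buyers effectively pay Pb = Ps − 40, where Ps is the price sellers receive.
Demand in terms of Ps becomes xd = 543 − 1(Ps − 40) = 583 - Ps. Setting this equal to supply: 583 - Ps = -347 + 9Ps, so Ps = 93.
Buyers pay Pb = 93 − 40 = 53; x' = -347 + 9·93 = 490.
The subsidy expands output by 490 − 454 = 36 past the efficient level; on those units the gap between marginal cost and willingness to pay runs from 0 up to 40.
DWL = ½ × 40 × 36 = 720.

Deadweight loss = 720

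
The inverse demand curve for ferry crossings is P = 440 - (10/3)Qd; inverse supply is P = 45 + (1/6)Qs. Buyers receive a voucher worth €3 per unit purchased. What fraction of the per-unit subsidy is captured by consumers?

Pre-subsidy: 440 - (10/3)Q = 45 + (1/6)Q gives Q* = 790/7 and P* = 1340/21.
With the rebate, buyers effectively pay Pb = Ps − 3, where Ps is the price sellers receive.
On the curves, Pb = 440 - (10/3)Q and Ps = 45 + (1/6)Q; the wedge Ps − Pb = 3 gives 45 + (1/6)Q − (440 - (10/3)Q) = 3, so Q' = 796/7.
Then Pb = 440 − (10/3)·(796/7) = 1280/21 and Ps = 45 + (1/6)·(796/7) = 1343/21.
Buyers' price falls by P* − Pb = 1340/21 − 1280/21 = 20/7; sellers' price rises by Ps − P* = 1343/21 − 1340/21 = 1/7.
So consumers capture (20/7)/3 = 20/21 of each unit of subsidy.

Consumer share = 20/21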